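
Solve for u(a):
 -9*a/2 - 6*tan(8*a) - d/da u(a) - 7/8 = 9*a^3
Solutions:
 u(a) = C1 - 9*a^4/4 - 9*a^2/4 - 7*a/8 + 3*log(cos(8*a))/4


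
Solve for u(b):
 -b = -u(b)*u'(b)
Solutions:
 u(b) = -sqrt(C1 + b^2)
 u(b) = sqrt(C1 + b^2)


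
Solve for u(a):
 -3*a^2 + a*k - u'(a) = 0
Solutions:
 u(a) = C1 - a^3 + a^2*k/2


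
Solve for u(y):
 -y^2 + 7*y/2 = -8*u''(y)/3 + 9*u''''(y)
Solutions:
 u(y) = C1 + C2*y + C3*exp(-2*sqrt(6)*y/9) + C4*exp(2*sqrt(6)*y/9) + y^4/32 - 7*y^3/32 + 81*y^2/64


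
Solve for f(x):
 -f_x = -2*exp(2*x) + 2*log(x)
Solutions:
 f(x) = C1 - 2*x*log(x) + 2*x + exp(2*x)


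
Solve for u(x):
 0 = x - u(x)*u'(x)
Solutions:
 u(x) = -sqrt(C1 + x^2)
 u(x) = sqrt(C1 + x^2)


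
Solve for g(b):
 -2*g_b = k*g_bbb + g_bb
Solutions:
 g(b) = C1 + C2*exp(b*(sqrt(1 - 8*k) - 1)/(2*k)) + C3*exp(-b*(sqrt(1 - 8*k) + 1)/(2*k))


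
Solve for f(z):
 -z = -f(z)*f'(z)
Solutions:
 f(z) = -sqrt(C1 + z^2)
 f(z) = sqrt(C1 + z^2)


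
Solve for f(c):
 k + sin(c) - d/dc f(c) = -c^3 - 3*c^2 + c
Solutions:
 f(c) = C1 + c^4/4 + c^3 - c^2/2 + c*k - cos(c)


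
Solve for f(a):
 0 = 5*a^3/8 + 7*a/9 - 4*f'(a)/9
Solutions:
 f(a) = C1 + 45*a^4/128 + 7*a^2/8


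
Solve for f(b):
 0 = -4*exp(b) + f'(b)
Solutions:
 f(b) = C1 + 4*exp(b)


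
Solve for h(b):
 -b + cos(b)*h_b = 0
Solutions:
 h(b) = C1 + Integral(b/cos(b), b)


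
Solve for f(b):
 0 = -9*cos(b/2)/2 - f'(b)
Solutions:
 f(b) = C1 - 9*sin(b/2)


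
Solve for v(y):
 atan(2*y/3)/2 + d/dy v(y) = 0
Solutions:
 v(y) = C1 - y*atan(2*y/3)/2 + 3*log(4*y^2 + 9)/8


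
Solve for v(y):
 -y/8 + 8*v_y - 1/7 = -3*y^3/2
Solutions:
 v(y) = C1 - 3*y^4/64 + y^2/128 + y/56


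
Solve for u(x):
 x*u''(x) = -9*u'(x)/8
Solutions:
 u(x) = C1 + C2/x^(1/8)


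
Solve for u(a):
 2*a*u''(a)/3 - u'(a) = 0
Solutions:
 u(a) = C1 + C2*a^(5/2)


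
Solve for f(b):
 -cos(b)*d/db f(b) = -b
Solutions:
 f(b) = C1 + Integral(b/cos(b), b)


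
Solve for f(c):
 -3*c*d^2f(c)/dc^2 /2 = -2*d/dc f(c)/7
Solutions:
 f(c) = C1 + C2*c^(25/21)


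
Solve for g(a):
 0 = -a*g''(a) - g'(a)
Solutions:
 g(a) = C1 + C2*log(a)


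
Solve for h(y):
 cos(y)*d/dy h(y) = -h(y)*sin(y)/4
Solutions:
 h(y) = C1*cos(y)^(1/4)


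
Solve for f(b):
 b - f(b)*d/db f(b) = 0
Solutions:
 f(b) = -sqrt(C1 + b^2)
 f(b) = sqrt(C1 + b^2)


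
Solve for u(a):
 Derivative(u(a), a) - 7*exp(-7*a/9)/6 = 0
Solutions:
 u(a) = C1 - 3*exp(-7*a/9)/2


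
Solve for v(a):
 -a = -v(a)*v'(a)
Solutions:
 v(a) = -sqrt(C1 + a^2)
 v(a) = sqrt(C1 + a^2)


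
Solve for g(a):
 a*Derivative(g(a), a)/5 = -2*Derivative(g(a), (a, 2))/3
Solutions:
 g(a) = C1 + C2*erf(sqrt(15)*a/10)


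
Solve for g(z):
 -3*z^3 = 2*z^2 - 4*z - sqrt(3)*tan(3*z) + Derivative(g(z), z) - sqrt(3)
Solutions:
 g(z) = C1 - 3*z^4/4 - 2*z^3/3 + 2*z^2 + sqrt(3)*z - sqrt(3)*log(cos(3*z))/3


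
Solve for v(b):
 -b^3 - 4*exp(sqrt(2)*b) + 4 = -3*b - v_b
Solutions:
 v(b) = C1 + b^4/4 - 3*b^2/2 - 4*b + 2*sqrt(2)*exp(sqrt(2)*b)


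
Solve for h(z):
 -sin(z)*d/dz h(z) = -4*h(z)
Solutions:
 h(z) = C1*(cos(z)^2 - 2*cos(z) + 1)/(cos(z)^2 + 2*cos(z) + 1)


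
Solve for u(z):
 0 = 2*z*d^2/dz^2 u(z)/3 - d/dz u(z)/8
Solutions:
 u(z) = C1 + C2*z^(19/16)


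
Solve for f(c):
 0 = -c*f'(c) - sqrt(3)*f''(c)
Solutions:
 f(c) = C1 + C2*erf(sqrt(2)*3^(3/4)*c/6)


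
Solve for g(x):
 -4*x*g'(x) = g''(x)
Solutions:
 g(x) = C1 + C2*erf(sqrt(2)*x)


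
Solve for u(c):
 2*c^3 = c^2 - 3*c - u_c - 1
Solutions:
 u(c) = C1 - c^4/2 + c^3/3 - 3*c^2/2 - c


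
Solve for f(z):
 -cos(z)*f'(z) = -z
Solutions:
 f(z) = C1 + Integral(z/cos(z), z)


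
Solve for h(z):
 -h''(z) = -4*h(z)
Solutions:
 h(z) = C1*exp(-2*z) + C2*exp(2*z)


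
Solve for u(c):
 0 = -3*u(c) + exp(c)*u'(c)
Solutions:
 u(c) = C1*exp(-3*exp(-c))


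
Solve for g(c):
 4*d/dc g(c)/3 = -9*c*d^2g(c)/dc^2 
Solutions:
 g(c) = C1 + C2*c^(23/27)


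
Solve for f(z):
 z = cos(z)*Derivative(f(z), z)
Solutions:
 f(z) = C1 + Integral(z/cos(z), z)


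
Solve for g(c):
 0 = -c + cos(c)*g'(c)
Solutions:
 g(c) = C1 + Integral(c/cos(c), c)


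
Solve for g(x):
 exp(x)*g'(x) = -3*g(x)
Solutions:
 g(x) = C1*exp(3*exp(-x))


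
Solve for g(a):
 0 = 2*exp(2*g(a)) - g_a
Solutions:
 g(a) = log(-sqrt(-1/(C1 + 2*a))) - log(2)/2
 g(a) = log(-1/(C1 + 2*a))/2 - log(2)/2


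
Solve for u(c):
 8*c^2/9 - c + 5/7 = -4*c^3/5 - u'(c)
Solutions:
 u(c) = C1 - c^4/5 - 8*c^3/27 + c^2/2 - 5*c/7


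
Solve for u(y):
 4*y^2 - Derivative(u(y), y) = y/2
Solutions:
 u(y) = C1 + 4*y^3/3 - y^2/4


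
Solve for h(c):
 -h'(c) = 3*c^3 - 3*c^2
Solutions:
 h(c) = C1 - 3*c^4/4 + c^3


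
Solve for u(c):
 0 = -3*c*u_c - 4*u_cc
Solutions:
 u(c) = C1 + C2*erf(sqrt(6)*c/4)


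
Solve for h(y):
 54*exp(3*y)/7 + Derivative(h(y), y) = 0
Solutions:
 h(y) = C1 - 18*exp(3*y)/7


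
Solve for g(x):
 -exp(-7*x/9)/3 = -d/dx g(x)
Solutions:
 g(x) = C1 - 3*exp(-7*x/9)/7


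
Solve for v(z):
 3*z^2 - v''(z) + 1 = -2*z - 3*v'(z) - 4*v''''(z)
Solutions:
 v(z) = C1 + C4*exp(-z) - z^3/3 - 2*z^2/3 - 7*z/9 + (C2*sin(sqrt(2)*z/2) + C3*cos(sqrt(2)*z/2))*exp(z/2)


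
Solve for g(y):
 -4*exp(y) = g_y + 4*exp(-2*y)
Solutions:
 g(y) = C1 - 4*exp(y) + 2*exp(-2*y)


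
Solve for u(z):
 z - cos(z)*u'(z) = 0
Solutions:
 u(z) = C1 + Integral(z/cos(z), z)


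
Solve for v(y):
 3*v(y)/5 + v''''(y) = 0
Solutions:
 v(y) = (C1*sin(sqrt(2)*3^(1/4)*5^(3/4)*y/10) + C2*cos(sqrt(2)*3^(1/4)*5^(3/4)*y/10))*exp(-sqrt(2)*3^(1/4)*5^(3/4)*y/10) + (C3*sin(sqrt(2)*3^(1/4)*5^(3/4)*y/10) + C4*cos(sqrt(2)*3^(1/4)*5^(3/4)*y/10))*exp(sqrt(2)*3^(1/4)*5^(3/4)*y/10)


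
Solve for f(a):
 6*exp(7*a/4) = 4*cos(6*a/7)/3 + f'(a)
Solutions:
 f(a) = C1 + 24*exp(7*a/4)/7 - 14*sin(6*a/7)/9


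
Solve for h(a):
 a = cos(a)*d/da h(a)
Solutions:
 h(a) = C1 + Integral(a/cos(a), a)


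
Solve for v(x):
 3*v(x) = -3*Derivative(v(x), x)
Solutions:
 v(x) = C1*exp(-x)


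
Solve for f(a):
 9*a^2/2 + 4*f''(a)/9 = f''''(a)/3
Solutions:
 f(a) = C1 + C2*a + C3*exp(-2*sqrt(3)*a/3) + C4*exp(2*sqrt(3)*a/3) - 27*a^4/32 - 243*a^2/32


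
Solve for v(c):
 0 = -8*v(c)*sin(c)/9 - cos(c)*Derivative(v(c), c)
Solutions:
 v(c) = C1*cos(c)^(8/9)


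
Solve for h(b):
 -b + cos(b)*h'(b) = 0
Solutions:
 h(b) = C1 + Integral(b/cos(b), b)


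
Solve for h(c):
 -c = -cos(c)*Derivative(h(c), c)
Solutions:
 h(c) = C1 + Integral(c/cos(c), c)


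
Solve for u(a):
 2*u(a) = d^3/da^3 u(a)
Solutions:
 u(a) = C3*exp(2^(1/3)*a) + (C1*sin(2^(1/3)*sqrt(3)*a/2) + C2*cos(2^(1/3)*sqrt(3)*a/2))*exp(-2^(1/3)*a/2)


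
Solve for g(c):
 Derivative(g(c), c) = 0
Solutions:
 g(c) = C1


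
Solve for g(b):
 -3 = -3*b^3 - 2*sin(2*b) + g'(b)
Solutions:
 g(b) = C1 + 3*b^4/4 - 3*b - cos(2*b)


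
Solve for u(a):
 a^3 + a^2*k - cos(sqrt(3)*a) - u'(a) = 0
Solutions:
 u(a) = C1 + a^4/4 + a^3*k/3 - sqrt(3)*sin(sqrt(3)*a)/3


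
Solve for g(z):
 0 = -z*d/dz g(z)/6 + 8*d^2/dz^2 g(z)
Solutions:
 g(z) = C1 + C2*erfi(sqrt(6)*z/24)


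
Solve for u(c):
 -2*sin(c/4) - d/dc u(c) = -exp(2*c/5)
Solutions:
 u(c) = C1 + 5*exp(2*c/5)/2 + 8*cos(c/4)


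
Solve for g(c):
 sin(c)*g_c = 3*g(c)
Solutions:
 g(c) = C1*(cos(c) - 1)^(3/2)/(cos(c) + 1)^(3/2)


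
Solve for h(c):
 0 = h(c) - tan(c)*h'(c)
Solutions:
 h(c) = C1*sin(c)


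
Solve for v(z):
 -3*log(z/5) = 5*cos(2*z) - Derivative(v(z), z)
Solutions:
 v(z) = C1 + 3*z*log(z) - 3*z*log(5) - 3*z + 5*sin(2*z)/2


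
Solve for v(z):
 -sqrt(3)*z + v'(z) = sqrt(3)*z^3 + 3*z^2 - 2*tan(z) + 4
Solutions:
 v(z) = C1 + sqrt(3)*z^4/4 + z^3 + sqrt(3)*z^2/2 + 4*z + 2*log(cos(z))


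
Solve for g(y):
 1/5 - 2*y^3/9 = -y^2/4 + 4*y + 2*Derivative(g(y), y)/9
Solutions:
 g(y) = C1 - y^4/4 + 3*y^3/8 - 9*y^2 + 9*y/10


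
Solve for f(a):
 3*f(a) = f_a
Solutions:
 f(a) = C1*exp(3*a)


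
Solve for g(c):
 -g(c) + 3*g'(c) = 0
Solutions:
 g(c) = C1*exp(c/3)


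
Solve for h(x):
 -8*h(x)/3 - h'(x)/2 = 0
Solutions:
 h(x) = C1*exp(-16*x/3)


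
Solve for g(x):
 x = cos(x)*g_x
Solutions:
 g(x) = C1 + Integral(x/cos(x), x)


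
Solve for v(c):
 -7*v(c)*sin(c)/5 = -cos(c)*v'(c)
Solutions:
 v(c) = C1/cos(c)^(7/5)


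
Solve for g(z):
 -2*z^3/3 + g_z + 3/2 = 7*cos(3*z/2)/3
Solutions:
 g(z) = C1 + z^4/6 - 3*z/2 + 14*sin(3*z/2)/9


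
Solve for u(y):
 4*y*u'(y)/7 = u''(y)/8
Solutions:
 u(y) = C1 + C2*erfi(4*sqrt(7)*y/7)


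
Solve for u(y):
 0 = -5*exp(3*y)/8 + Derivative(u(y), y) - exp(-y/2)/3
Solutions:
 u(y) = C1 + 5*exp(3*y)/24 - 2*exp(-y/2)/3


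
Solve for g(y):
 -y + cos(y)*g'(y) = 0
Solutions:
 g(y) = C1 + Integral(y/cos(y), y)


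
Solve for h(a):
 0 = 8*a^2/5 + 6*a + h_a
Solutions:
 h(a) = C1 - 8*a^3/15 - 3*a^2


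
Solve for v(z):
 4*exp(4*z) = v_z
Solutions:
 v(z) = C1 + exp(4*z)


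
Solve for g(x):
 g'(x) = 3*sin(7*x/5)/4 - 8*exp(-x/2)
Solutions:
 g(x) = C1 - 15*cos(7*x/5)/28 + 16*exp(-x/2)


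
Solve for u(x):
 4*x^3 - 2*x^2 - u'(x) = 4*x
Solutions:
 u(x) = C1 + x^4 - 2*x^3/3 - 2*x^2


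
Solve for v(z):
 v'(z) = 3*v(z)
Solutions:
 v(z) = C1*exp(3*z)


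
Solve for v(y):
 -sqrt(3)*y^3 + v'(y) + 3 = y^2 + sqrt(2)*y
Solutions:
 v(y) = C1 + sqrt(3)*y^4/4 + y^3/3 + sqrt(2)*y^2/2 - 3*y


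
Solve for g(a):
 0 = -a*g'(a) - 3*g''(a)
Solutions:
 g(a) = C1 + C2*erf(sqrt(6)*a/6)


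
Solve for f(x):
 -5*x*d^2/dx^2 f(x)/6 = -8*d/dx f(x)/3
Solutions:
 f(x) = C1 + C2*x^(21/5)


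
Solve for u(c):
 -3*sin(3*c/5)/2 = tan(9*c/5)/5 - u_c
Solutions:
 u(c) = C1 - log(cos(9*c/5))/9 - 5*cos(3*c/5)/2


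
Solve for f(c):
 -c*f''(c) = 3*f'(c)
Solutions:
 f(c) = C1 + C2/c^2


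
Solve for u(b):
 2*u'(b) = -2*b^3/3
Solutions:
 u(b) = C1 - b^4/12


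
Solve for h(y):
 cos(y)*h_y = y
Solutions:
 h(y) = C1 + Integral(y/cos(y), y)


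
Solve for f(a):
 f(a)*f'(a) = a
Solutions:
 f(a) = -sqrt(C1 + a^2)
 f(a) = sqrt(C1 + a^2)


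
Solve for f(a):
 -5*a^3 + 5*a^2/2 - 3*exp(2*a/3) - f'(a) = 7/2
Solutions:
 f(a) = C1 - 5*a^4/4 + 5*a^3/6 - 7*a/2 - 9*exp(2*a/3)/2


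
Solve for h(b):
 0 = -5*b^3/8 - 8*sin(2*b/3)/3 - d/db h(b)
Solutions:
 h(b) = C1 - 5*b^4/32 + 4*cos(2*b/3)


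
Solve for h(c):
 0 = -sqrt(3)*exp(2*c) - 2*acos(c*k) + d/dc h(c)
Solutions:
 h(c) = C1 + 2*Piecewise((c*acos(c*k) - sqrt(-c^2*k^2 + 1)/k, Ne(k, 0)), (pi*c/2, True)) + sqrt(3)*exp(2*c)/2


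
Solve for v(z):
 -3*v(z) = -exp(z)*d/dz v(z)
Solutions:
 v(z) = C1*exp(-3*exp(-z))


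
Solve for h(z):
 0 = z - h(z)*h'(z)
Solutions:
 h(z) = -sqrt(C1 + z^2)
 h(z) = sqrt(C1 + z^2)


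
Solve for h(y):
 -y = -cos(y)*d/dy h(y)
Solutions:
 h(y) = C1 + Integral(y/cos(y), y)


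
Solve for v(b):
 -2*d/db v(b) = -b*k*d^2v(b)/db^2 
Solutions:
 v(b) = C1 + b^(((re(k) + 2)*re(k) + im(k)^2)/(re(k)^2 + im(k)^2))*(C2*sin(2*log(b)*Abs(im(k))/(re(k)^2 + im(k)^2)) + C3*cos(2*log(b)*im(k)/(re(k)^2 + im(k)^2)))


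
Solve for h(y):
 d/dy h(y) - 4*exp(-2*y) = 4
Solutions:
 h(y) = C1 + 4*y - 2*exp(-2*y)


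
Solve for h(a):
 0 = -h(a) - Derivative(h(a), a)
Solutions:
 h(a) = C1*exp(-a)


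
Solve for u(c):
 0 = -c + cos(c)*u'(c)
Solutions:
 u(c) = C1 + Integral(c/cos(c), c)


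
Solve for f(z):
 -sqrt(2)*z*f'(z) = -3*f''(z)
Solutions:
 f(z) = C1 + C2*erfi(2^(3/4)*sqrt(3)*z/6)


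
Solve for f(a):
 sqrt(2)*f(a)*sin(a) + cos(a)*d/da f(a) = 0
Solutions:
 f(a) = C1*cos(a)^(sqrt(2))


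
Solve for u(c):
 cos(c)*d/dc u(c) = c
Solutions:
 u(c) = C1 + Integral(c/cos(c), c)


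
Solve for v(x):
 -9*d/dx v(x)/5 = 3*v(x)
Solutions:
 v(x) = C1*exp(-5*x/3)


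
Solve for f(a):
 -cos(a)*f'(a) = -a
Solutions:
 f(a) = C1 + Integral(a/cos(a), a)


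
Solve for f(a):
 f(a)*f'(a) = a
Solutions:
 f(a) = -sqrt(C1 + a^2)
 f(a) = sqrt(C1 + a^2)


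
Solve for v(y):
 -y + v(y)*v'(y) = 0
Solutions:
 v(y) = -sqrt(C1 + y^2)
 v(y) = sqrt(C1 + y^2)


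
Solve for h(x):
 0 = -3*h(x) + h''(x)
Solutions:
 h(x) = C1*exp(-sqrt(3)*x) + C2*exp(sqrt(3)*x)


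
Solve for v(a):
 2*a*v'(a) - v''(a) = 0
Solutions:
 v(a) = C1 + C2*erfi(a)


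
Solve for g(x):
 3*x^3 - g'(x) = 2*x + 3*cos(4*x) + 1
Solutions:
 g(x) = C1 + 3*x^4/4 - x^2 - x - 3*sin(4*x)/4


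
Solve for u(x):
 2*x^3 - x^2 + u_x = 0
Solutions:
 u(x) = C1 - x^4/2 + x^3/3


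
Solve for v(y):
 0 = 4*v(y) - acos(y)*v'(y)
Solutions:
 v(y) = C1*exp(4*Integral(1/acos(y), y))


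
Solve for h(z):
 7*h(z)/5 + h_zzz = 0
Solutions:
 h(z) = C3*exp(-5^(2/3)*7^(1/3)*z/5) + (C1*sin(sqrt(3)*5^(2/3)*7^(1/3)*z/10) + C2*cos(sqrt(3)*5^(2/3)*7^(1/3)*z/10))*exp(5^(2/3)*7^(1/3)*z/10)


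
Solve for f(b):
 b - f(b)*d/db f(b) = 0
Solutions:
 f(b) = -sqrt(C1 + b^2)
 f(b) = sqrt(C1 + b^2)


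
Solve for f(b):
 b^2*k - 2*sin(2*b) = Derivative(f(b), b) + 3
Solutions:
 f(b) = C1 + b^3*k/3 - 3*b + cos(2*b)


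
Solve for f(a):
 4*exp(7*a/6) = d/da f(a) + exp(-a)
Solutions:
 f(a) = C1 + 24*exp(7*a/6)/7 + exp(-a)


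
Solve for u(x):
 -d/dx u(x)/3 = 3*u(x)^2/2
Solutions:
 u(x) = 2/(C1 + 9*x)


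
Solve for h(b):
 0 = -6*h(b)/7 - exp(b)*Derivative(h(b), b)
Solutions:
 h(b) = C1*exp(6*exp(-b)/7)


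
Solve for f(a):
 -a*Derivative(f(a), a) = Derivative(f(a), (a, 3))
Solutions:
 f(a) = C1 + Integral(C2*airyai(-a) + C3*airybi(-a), a)


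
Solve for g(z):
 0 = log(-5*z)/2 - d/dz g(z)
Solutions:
 g(z) = C1 + z*log(-z)/2 + z*(-1 + log(5))/2


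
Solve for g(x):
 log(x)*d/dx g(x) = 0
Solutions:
 g(x) = C1


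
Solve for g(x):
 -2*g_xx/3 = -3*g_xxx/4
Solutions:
 g(x) = C1 + C2*x + C3*exp(8*x/9)


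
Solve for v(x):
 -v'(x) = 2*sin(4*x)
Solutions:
 v(x) = C1 + cos(4*x)/2


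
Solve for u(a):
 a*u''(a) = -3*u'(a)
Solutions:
 u(a) = C1 + C2/a^2


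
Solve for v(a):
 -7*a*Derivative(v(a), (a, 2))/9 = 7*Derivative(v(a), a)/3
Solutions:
 v(a) = C1 + C2/a^2


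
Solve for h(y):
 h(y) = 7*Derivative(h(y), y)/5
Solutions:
 h(y) = C1*exp(5*y/7)


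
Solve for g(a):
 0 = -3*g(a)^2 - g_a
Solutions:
 g(a) = 1/(C1 + 3*a)


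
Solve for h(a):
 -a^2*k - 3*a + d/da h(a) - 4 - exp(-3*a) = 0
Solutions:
 h(a) = C1 + a^3*k/3 + 3*a^2/2 + 4*a - exp(-3*a)/3


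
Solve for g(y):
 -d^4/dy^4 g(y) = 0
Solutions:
 g(y) = C1 + C2*y + C3*y^2 + C4*y^3


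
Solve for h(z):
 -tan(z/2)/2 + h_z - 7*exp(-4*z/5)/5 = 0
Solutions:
 h(z) = C1 + log(tan(z/2)^2 + 1)/2 - 7*exp(-4*z/5)/4


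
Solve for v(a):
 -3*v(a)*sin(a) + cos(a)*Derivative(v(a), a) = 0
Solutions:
 v(a) = C1/cos(a)^3


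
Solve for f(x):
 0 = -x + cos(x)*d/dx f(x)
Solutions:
 f(x) = C1 + Integral(x/cos(x), x)


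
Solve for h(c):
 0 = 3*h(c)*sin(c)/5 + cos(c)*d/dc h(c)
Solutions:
 h(c) = C1*cos(c)^(3/5)


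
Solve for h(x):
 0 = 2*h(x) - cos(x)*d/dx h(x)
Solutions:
 h(x) = C1*(sin(x) + 1)/(sin(x) - 1)


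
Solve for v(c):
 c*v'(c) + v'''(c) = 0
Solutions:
 v(c) = C1 + Integral(C2*airyai(-c) + C3*airybi(-c), c)


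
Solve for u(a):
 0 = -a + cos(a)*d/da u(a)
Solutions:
 u(a) = C1 + Integral(a/cos(a), a)


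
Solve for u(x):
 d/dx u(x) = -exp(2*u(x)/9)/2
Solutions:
 u(x) = 9*log(-sqrt(-1/(C1 - x))) + 9*log(3)
 u(x) = 9*log(-1/(C1 - x))/2 + 9*log(3)


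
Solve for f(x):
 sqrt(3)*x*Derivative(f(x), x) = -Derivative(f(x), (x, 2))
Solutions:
 f(x) = C1 + C2*erf(sqrt(2)*3^(1/4)*x/2)


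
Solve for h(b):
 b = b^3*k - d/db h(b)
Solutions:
 h(b) = C1 + b^4*k/4 - b^2/2


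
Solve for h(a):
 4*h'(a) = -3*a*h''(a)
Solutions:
 h(a) = C1 + C2/a^(1/3)


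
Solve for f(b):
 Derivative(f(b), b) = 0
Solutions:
 f(b) = C1


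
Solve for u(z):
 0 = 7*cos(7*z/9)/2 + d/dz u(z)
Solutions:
 u(z) = C1 - 9*sin(7*z/9)/2


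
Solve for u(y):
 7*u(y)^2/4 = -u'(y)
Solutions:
 u(y) = 4/(C1 + 7*y)


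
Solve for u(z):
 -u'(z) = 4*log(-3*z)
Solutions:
 u(z) = C1 - 4*z*log(-z) + 4*z*(1 - log(3))


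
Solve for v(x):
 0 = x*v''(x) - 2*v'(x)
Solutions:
 v(x) = C1 + C2*x^3


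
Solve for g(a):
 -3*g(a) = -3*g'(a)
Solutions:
 g(a) = C1*exp(a)


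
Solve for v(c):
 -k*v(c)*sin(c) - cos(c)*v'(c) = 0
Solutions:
 v(c) = C1*exp(k*log(cos(c)))


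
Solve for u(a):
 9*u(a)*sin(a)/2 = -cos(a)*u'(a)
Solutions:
 u(a) = C1*cos(a)^(9/2)


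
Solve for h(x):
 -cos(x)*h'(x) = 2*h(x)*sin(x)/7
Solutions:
 h(x) = C1*cos(x)^(2/7)


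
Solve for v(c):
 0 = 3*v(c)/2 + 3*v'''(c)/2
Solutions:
 v(c) = C3*exp(-c) + (C1*sin(sqrt(3)*c/2) + C2*cos(sqrt(3)*c/2))*exp(c/2)


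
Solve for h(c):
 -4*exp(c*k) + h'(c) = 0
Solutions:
 h(c) = C1 + 4*exp(c*k)/k


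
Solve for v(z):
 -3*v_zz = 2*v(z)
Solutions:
 v(z) = C1*sin(sqrt(6)*z/3) + C2*cos(sqrt(6)*z/3)


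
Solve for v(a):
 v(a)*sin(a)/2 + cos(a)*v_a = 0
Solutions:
 v(a) = C1*sqrt(cos(a))


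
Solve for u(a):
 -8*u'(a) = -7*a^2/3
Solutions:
 u(a) = C1 + 7*a^3/72


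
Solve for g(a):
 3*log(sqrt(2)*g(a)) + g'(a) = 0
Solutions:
 2*Integral(1/(2*log(_y) + log(2)), (_y, g(a)))/3 = C1 - a


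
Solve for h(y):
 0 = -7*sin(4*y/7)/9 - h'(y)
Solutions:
 h(y) = C1 + 49*cos(4*y/7)/36


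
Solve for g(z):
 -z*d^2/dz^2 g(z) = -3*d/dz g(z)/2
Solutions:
 g(z) = C1 + C2*z^(5/2)


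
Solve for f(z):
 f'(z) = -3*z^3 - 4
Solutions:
 f(z) = C1 - 3*z^4/4 - 4*z


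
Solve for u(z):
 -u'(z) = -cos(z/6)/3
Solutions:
 u(z) = C1 + 2*sin(z/6)


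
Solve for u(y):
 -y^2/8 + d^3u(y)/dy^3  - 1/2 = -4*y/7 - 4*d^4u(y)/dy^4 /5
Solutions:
 u(y) = C1 + C2*y + C3*y^2 + C4*exp(-5*y/4) + y^5/480 - 9*y^4/280 + 391*y^3/2100


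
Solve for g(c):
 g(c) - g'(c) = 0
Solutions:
 g(c) = C1*exp(c)


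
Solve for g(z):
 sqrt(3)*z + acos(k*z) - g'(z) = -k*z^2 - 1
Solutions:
 g(z) = C1 + k*z^3/3 + sqrt(3)*z^2/2 + z + Piecewise((z*acos(k*z) - sqrt(-k^2*z^2 + 1)/k, Ne(k, 0)), (pi*z/2, True))


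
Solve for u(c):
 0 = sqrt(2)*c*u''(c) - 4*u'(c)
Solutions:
 u(c) = C1 + C2*c^(1 + 2*sqrt(2))


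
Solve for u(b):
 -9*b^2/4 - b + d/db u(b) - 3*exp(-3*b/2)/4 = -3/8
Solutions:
 u(b) = C1 + 3*b^3/4 + b^2/2 - 3*b/8 - exp(-3*b/2)/2


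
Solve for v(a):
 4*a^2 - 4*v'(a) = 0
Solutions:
 v(a) = C1 + a^3/3


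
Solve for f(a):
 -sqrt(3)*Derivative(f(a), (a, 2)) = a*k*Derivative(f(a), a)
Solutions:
 f(a) = Piecewise((-sqrt(2)*3^(1/4)*sqrt(pi)*C1*erf(sqrt(2)*3^(3/4)*a*sqrt(k)/6)/(2*sqrt(k)) - C2, (k > 0) | (k < 0)), (-C1*a - C2, True))


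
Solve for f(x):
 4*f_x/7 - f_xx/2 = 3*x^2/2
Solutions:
 f(x) = C1 + C2*exp(8*x/7) + 7*x^3/8 + 147*x^2/64 + 1029*x/256


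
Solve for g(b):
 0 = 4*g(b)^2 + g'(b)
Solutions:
 g(b) = 1/(C1 + 4*b)


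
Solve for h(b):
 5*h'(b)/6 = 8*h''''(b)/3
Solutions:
 h(b) = C1 + C4*exp(2^(2/3)*5^(1/3)*b/4) + (C2*sin(2^(2/3)*sqrt(3)*5^(1/3)*b/8) + C3*cos(2^(2/3)*sqrt(3)*5^(1/3)*b/8))*exp(-2^(2/3)*5^(1/3)*b/8)


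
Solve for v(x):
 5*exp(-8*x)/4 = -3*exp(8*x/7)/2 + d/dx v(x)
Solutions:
 v(x) = C1 + 21*exp(8*x/7)/16 - 5*exp(-8*x)/32


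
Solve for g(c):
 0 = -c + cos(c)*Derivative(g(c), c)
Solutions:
 g(c) = C1 + Integral(c/cos(c), c)


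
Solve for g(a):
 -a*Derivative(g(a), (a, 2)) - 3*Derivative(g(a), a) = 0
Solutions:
 g(a) = C1 + C2/a^2


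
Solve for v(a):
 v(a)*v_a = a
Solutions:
 v(a) = -sqrt(C1 + a^2)
 v(a) = sqrt(C1 + a^2)


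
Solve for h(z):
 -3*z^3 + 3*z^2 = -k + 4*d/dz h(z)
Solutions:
 h(z) = C1 + k*z/4 - 3*z^4/16 + z^3/4


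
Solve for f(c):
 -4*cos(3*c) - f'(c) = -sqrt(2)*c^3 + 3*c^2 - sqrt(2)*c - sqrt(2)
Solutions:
 f(c) = C1 + sqrt(2)*c^4/4 - c^3 + sqrt(2)*c^2/2 + sqrt(2)*c - 4*sin(3*c)/3


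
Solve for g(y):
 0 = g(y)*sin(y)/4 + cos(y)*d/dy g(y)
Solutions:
 g(y) = C1*cos(y)^(1/4)


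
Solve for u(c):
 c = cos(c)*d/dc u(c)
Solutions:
 u(c) = C1 + Integral(c/cos(c), c)


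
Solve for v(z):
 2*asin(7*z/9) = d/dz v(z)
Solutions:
 v(z) = C1 + 2*z*asin(7*z/9) + 2*sqrt(81 - 49*z^2)/7


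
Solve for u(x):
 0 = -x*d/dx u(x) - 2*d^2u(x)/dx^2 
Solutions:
 u(x) = C1 + C2*erf(x/2)


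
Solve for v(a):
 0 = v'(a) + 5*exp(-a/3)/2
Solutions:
 v(a) = C1 + 15*exp(-a/3)/2


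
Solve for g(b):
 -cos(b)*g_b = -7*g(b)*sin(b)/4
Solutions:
 g(b) = C1/cos(b)^(7/4)


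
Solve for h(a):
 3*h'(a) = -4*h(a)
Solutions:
 h(a) = C1*exp(-4*a/3)


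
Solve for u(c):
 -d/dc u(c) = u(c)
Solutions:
 u(c) = C1*exp(-c)


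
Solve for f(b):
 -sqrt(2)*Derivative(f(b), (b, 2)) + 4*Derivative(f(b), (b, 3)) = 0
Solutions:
 f(b) = C1 + C2*b + C3*exp(sqrt(2)*b/4)


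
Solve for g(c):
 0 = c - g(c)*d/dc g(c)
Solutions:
 g(c) = -sqrt(C1 + c^2)
 g(c) = sqrt(C1 + c^2)


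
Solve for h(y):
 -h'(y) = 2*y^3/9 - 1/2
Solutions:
 h(y) = C1 - y^4/18 + y/2


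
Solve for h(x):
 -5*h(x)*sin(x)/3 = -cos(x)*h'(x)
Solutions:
 h(x) = C1/cos(x)^(5/3)


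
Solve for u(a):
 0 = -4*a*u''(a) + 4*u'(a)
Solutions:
 u(a) = C1 + C2*a^2


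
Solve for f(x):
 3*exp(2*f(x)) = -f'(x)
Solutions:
 f(x) = log(-sqrt(-1/(C1 - 3*x))) - log(2)/2
 f(x) = log(-1/(C1 - 3*x))/2 - log(2)/2


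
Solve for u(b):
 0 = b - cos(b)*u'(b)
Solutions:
 u(b) = C1 + Integral(b/cos(b), b)


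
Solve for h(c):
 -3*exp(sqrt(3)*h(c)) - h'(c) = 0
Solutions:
 h(c) = sqrt(3)*(2*log(1/(C1 + 3*c)) - log(3))/6


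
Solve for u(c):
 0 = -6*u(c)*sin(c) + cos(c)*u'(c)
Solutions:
 u(c) = C1/cos(c)^6


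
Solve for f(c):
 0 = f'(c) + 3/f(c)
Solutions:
 f(c) = -sqrt(C1 - 6*c)
 f(c) = sqrt(C1 - 6*c)


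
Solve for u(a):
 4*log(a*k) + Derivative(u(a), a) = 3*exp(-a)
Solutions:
 u(a) = C1 - 4*a*log(a*k) + 4*a - 3*exp(-a)


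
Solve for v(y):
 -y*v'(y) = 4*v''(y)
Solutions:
 v(y) = C1 + C2*erf(sqrt(2)*y/4)


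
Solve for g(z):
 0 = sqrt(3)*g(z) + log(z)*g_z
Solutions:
 g(z) = C1*exp(-sqrt(3)*li(z))


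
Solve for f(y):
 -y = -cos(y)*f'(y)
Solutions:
 f(y) = C1 + Integral(y/cos(y), y)


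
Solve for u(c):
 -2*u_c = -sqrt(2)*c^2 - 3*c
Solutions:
 u(c) = C1 + sqrt(2)*c^3/6 + 3*c^2/4


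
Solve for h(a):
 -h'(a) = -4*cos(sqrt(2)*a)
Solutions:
 h(a) = C1 + 2*sqrt(2)*sin(sqrt(2)*a)


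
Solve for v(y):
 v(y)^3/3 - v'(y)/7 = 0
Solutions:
 v(y) = -sqrt(6)*sqrt(-1/(C1 + 7*y))/2
 v(y) = sqrt(6)*sqrt(-1/(C1 + 7*y))/2


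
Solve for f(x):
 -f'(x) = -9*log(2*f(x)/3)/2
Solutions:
 -2*Integral(1/(log(_y) - log(3) + log(2)), (_y, f(x)))/9 = C1 - x


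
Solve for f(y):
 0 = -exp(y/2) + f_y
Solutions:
 f(y) = C1 + 2*exp(y/2)


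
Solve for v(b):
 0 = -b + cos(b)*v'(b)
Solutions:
 v(b) = C1 + Integral(b/cos(b), b)


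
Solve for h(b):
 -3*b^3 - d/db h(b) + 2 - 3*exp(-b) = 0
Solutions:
 h(b) = C1 - 3*b^4/4 + 2*b + 3*exp(-b)


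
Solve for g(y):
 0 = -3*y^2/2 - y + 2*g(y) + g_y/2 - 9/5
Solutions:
 g(y) = C1*exp(-4*y) + 3*y^2/4 + y/8 + 139/160


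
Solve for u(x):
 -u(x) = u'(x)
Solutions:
 u(x) = C1*exp(-x)


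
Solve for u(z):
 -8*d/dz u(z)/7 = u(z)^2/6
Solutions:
 u(z) = 48/(C1 + 7*z)


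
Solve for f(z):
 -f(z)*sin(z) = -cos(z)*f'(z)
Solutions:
 f(z) = C1/cos(z)


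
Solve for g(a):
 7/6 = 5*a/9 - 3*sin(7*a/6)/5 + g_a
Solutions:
 g(a) = C1 - 5*a^2/18 + 7*a/6 - 18*cos(7*a/6)/35


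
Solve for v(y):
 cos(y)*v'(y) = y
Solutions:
 v(y) = C1 + Integral(y/cos(y), y)


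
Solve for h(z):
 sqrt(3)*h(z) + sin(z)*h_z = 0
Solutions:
 h(z) = C1*(cos(z) + 1)^(sqrt(3)/2)/(cos(z) - 1)^(sqrt(3)/2)


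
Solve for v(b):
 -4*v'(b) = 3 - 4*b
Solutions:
 v(b) = C1 + b^2/2 - 3*b/4


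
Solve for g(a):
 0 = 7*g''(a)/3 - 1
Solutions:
 g(a) = C1 + C2*a + 3*a^2/14


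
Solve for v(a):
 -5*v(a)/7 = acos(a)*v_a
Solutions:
 v(a) = C1*exp(-5*Integral(1/acos(a), a)/7)


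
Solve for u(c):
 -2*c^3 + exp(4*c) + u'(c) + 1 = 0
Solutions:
 u(c) = C1 + c^4/2 - c - exp(4*c)/4


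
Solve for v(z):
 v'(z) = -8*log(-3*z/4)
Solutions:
 v(z) = C1 - 8*z*log(-z) + 8*z*(-log(3) + 1 + 2*log(2))


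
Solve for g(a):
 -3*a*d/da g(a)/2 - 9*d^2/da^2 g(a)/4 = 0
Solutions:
 g(a) = C1 + C2*erf(sqrt(3)*a/3)


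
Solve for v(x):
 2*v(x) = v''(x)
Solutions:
 v(x) = C1*exp(-sqrt(2)*x) + C2*exp(sqrt(2)*x)


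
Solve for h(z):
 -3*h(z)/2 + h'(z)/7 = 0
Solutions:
 h(z) = C1*exp(21*z/2)


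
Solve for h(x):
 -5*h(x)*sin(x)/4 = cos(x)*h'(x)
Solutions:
 h(x) = C1*cos(x)^(5/4)


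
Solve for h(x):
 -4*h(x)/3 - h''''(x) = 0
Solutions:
 h(x) = (C1*sin(3^(3/4)*x/3) + C2*cos(3^(3/4)*x/3))*exp(-3^(3/4)*x/3) + (C3*sin(3^(3/4)*x/3) + C4*cos(3^(3/4)*x/3))*exp(3^(3/4)*x/3)


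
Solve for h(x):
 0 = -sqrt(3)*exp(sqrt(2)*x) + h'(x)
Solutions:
 h(x) = C1 + sqrt(6)*exp(sqrt(2)*x)/2


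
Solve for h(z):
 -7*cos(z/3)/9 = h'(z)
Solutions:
 h(z) = C1 - 7*sin(z/3)/3


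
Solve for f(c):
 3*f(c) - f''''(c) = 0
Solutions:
 f(c) = C1*exp(-3^(1/4)*c) + C2*exp(3^(1/4)*c) + C3*sin(3^(1/4)*c) + C4*cos(3^(1/4)*c)


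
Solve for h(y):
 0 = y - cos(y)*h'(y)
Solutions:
 h(y) = C1 + Integral(y/cos(y), y)


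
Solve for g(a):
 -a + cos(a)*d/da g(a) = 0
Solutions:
 g(a) = C1 + Integral(a/cos(a), a)


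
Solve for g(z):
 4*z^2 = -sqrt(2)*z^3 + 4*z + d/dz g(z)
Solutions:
 g(z) = C1 + sqrt(2)*z^4/4 + 4*z^3/3 - 2*z^2


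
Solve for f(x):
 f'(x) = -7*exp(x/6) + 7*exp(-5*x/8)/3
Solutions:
 f(x) = C1 - 42*exp(x/6) - 56*exp(-5*x/8)/15


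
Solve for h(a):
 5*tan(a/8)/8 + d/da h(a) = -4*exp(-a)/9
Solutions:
 h(a) = C1 - 5*log(tan(a/8)^2 + 1)/2 + 4*exp(-a)/9


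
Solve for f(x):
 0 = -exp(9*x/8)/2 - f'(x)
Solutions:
 f(x) = C1 - 4*exp(9*x/8)/9


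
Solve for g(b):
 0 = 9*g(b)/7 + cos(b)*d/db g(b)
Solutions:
 g(b) = C1*(sin(b) - 1)^(9/14)/(sin(b) + 1)^(9/14)


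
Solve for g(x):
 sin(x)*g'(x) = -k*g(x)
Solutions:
 g(x) = C1*exp(k*(-log(cos(x) - 1) + log(cos(x) + 1))/2)


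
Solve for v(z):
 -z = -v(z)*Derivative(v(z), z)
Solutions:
 v(z) = -sqrt(C1 + z^2)
 v(z) = sqrt(C1 + z^2)


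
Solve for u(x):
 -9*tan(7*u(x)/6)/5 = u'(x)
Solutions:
 u(x) = -6*asin(C1*exp(-21*x/10))/7 + 6*pi/7
 u(x) = 6*asin(C1*exp(-21*x/10))/7


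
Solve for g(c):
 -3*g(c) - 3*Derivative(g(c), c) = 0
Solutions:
 g(c) = C1*exp(-c)


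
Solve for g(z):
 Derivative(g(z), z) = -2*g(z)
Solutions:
 g(z) = C1*exp(-2*z)


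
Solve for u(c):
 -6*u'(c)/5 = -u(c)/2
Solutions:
 u(c) = C1*exp(5*c/12)


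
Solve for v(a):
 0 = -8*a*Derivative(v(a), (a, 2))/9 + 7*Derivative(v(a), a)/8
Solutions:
 v(a) = C1 + C2*a^(127/64)


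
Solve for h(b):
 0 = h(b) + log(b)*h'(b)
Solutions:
 h(b) = C1*exp(-li(b))


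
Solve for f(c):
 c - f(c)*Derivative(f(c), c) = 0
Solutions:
 f(c) = -sqrt(C1 + c^2)
 f(c) = sqrt(C1 + c^2)


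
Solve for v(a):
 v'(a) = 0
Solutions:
 v(a) = C1


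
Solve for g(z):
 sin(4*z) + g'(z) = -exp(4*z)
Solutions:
 g(z) = C1 - exp(4*z)/4 + cos(4*z)/4


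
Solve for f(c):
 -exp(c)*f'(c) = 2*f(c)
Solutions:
 f(c) = C1*exp(2*exp(-c))


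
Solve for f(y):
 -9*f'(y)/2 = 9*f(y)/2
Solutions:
 f(y) = C1*exp(-y)


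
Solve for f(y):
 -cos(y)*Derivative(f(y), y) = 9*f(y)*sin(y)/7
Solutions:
 f(y) = C1*cos(y)^(9/7)


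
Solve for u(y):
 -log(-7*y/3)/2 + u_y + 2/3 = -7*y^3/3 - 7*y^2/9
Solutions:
 u(y) = C1 - 7*y^4/12 - 7*y^3/27 + y*log(-y)/2 + y*(-7 - 3*log(3) + 3*log(7))/6


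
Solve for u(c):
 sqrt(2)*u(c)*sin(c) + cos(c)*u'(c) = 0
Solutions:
 u(c) = C1*cos(c)^(sqrt(2))


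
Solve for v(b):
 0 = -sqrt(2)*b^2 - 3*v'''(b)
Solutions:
 v(b) = C1 + C2*b + C3*b^2 - sqrt(2)*b^5/180


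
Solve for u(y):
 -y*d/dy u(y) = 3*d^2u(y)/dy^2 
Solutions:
 u(y) = C1 + C2*erf(sqrt(6)*y/6)


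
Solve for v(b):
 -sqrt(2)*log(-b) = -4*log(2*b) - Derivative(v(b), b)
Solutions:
 v(b) = C1 - b*(4 - sqrt(2))*log(b) + b*(-4*log(2) - sqrt(2) + 4 + sqrt(2)*I*pi)


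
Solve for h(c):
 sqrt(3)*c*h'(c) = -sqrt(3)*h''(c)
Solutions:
 h(c) = C1 + C2*erf(sqrt(2)*c/2)


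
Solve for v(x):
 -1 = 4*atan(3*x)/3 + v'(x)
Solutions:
 v(x) = C1 - 4*x*atan(3*x)/3 - x + 2*log(9*x^2 + 1)/9


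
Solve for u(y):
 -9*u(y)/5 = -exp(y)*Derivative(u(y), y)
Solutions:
 u(y) = C1*exp(-9*exp(-y)/5)


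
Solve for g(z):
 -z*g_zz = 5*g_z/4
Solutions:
 g(z) = C1 + C2/z^(1/4)


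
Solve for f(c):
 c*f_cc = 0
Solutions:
 f(c) = C1 + C2*c


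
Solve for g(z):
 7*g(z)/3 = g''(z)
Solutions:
 g(z) = C1*exp(-sqrt(21)*z/3) + C2*exp(sqrt(21)*z/3)


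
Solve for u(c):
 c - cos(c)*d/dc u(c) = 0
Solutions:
 u(c) = C1 + Integral(c/cos(c), c)


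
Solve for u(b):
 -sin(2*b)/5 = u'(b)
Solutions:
 u(b) = C1 + cos(2*b)/10


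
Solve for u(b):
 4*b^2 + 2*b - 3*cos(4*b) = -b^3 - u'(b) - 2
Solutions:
 u(b) = C1 - b^4/4 - 4*b^3/3 - b^2 - 2*b + 3*sin(4*b)/4


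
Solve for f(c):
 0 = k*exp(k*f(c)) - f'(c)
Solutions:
 f(c) = Piecewise((log(-1/(C1*k + c*k^2))/k, Ne(k, 0)), (nan, True))
 f(c) = Piecewise((C1 + c*k, Eq(k, 0)), (nan, True))


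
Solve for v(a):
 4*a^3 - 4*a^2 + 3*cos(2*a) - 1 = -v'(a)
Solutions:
 v(a) = C1 - a^4 + 4*a^3/3 + a - 3*sin(2*a)/2


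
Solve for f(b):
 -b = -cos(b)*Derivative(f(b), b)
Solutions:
 f(b) = C1 + Integral(b/cos(b), b)


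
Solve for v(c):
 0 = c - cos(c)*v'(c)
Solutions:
 v(c) = C1 + Integral(c/cos(c), c)


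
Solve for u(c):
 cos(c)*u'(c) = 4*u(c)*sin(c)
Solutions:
 u(c) = C1/cos(c)^4


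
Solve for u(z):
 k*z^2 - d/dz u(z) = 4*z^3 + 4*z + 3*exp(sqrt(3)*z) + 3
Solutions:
 u(z) = C1 + k*z^3/3 - z^4 - 2*z^2 - 3*z - sqrt(3)*exp(sqrt(3)*z)


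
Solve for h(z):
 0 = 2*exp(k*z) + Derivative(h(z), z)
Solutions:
 h(z) = C1 - 2*exp(k*z)/k


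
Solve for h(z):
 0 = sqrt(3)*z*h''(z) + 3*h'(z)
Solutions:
 h(z) = C1 + C2*z^(1 - sqrt(3))


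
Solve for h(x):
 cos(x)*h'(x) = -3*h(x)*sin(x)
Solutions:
 h(x) = C1*cos(x)^3


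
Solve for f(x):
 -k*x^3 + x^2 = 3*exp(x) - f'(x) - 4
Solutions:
 f(x) = C1 + k*x^4/4 - x^3/3 - 4*x + 3*exp(x)


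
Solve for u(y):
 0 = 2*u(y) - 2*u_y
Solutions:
 u(y) = C1*exp(y)


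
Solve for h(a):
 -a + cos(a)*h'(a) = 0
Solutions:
 h(a) = C1 + Integral(a/cos(a), a)


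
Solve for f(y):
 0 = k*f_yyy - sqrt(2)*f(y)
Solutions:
 f(y) = C1*exp(2^(1/6)*y*(1/k)^(1/3)) + C2*exp(2^(1/6)*y*(-1 + sqrt(3)*I)*(1/k)^(1/3)/2) + C3*exp(-2^(1/6)*y*(1 + sqrt(3)*I)*(1/k)^(1/3)/2)


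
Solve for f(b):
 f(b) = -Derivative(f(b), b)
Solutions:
 f(b) = C1*exp(-b)


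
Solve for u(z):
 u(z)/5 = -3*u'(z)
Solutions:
 u(z) = C1*exp(-z/15)


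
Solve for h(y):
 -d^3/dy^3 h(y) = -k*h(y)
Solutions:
 h(y) = C1*exp(k^(1/3)*y) + C2*exp(k^(1/3)*y*(-1 + sqrt(3)*I)/2) + C3*exp(-k^(1/3)*y*(1 + sqrt(3)*I)/2)


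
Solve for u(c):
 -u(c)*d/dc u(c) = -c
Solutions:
 u(c) = -sqrt(C1 + c^2)
 u(c) = sqrt(C1 + c^2)


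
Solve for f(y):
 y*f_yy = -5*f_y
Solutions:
 f(y) = C1 + C2/y^4


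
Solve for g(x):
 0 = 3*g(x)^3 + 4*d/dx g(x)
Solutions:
 g(x) = -sqrt(2)*sqrt(-1/(C1 - 3*x))
 g(x) = sqrt(2)*sqrt(-1/(C1 - 3*x))


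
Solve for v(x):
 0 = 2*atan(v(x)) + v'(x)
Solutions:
 Integral(1/atan(_y), (_y, v(x))) = C1 - 2*x


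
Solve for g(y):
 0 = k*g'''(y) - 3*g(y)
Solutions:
 g(y) = C1*exp(3^(1/3)*y*(1/k)^(1/3)) + C2*exp(y*(-3^(1/3) + 3^(5/6)*I)*(1/k)^(1/3)/2) + C3*exp(-y*(3^(1/3) + 3^(5/6)*I)*(1/k)^(1/3)/2)


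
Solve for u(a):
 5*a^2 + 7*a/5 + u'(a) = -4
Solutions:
 u(a) = C1 - 5*a^3/3 - 7*a^2/10 - 4*a


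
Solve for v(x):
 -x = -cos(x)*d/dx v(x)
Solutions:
 v(x) = C1 + Integral(x/cos(x), x)


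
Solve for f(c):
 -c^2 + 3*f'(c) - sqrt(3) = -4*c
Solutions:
 f(c) = C1 + c^3/9 - 2*c^2/3 + sqrt(3)*c/3


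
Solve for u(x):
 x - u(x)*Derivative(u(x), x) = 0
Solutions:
 u(x) = -sqrt(C1 + x^2)
 u(x) = sqrt(C1 + x^2)


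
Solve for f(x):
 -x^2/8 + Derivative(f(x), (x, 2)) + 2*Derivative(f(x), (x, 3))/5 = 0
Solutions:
 f(x) = C1 + C2*x + C3*exp(-5*x/2) + x^4/96 - x^3/60 + x^2/50


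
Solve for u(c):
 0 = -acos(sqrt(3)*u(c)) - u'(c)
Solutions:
 Integral(1/acos(sqrt(3)*_y), (_y, u(c))) = C1 - c


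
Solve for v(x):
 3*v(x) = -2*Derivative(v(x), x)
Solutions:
 v(x) = C1*exp(-3*x/2)


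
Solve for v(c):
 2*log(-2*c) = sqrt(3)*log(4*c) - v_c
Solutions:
 v(c) = C1 + c*(-2 + sqrt(3))*log(c) + c*(-sqrt(3) - 2*log(2) + 2 + 2*sqrt(3)*log(2) - 2*I*pi)


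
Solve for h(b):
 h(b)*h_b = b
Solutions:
 h(b) = -sqrt(C1 + b^2)
 h(b) = sqrt(C1 + b^2)


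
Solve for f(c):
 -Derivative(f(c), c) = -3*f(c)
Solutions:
 f(c) = C1*exp(3*c)


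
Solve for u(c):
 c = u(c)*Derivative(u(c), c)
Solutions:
 u(c) = -sqrt(C1 + c^2)
 u(c) = sqrt(C1 + c^2)


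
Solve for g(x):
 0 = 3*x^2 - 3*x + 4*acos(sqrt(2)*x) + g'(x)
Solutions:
 g(x) = C1 - x^3 + 3*x^2/2 - 4*x*acos(sqrt(2)*x) + 2*sqrt(2)*sqrt(1 - 2*x^2)


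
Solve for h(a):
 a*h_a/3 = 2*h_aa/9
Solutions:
 h(a) = C1 + C2*erfi(sqrt(3)*a/2)


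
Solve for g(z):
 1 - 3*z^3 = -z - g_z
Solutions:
 g(z) = C1 + 3*z^4/4 - z^2/2 - z


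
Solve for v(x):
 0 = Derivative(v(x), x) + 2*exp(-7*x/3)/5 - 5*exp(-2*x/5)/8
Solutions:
 v(x) = C1 + 6*exp(-7*x/3)/35 - 25*exp(-2*x/5)/16


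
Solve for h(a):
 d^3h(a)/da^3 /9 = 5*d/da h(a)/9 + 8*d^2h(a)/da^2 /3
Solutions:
 h(a) = C1 + C2*exp(a*(12 - sqrt(149))) + C3*exp(a*(12 + sqrt(149)))


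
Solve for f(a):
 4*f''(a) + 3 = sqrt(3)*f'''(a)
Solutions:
 f(a) = C1 + C2*a + C3*exp(4*sqrt(3)*a/3) - 3*a^2/8


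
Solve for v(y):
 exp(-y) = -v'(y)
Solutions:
 v(y) = C1 + exp(-y)


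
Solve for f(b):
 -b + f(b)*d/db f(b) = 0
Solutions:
 f(b) = -sqrt(C1 + b^2)
 f(b) = sqrt(C1 + b^2)


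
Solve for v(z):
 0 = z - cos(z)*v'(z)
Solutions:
 v(z) = C1 + Integral(z/cos(z), z)


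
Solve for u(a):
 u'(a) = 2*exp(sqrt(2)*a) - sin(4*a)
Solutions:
 u(a) = C1 + sqrt(2)*exp(sqrt(2)*a) + cos(4*a)/4


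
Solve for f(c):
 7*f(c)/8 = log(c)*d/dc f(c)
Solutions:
 f(c) = C1*exp(7*li(c)/8)


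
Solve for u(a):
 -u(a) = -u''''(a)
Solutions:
 u(a) = C1*exp(-a) + C2*exp(a) + C3*sin(a) + C4*cos(a)


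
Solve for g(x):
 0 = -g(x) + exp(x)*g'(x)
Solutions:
 g(x) = C1*exp(-exp(-x))


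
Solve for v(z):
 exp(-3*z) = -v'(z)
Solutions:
 v(z) = C1 + exp(-3*z)/3


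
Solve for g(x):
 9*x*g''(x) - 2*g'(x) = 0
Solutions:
 g(x) = C1 + C2*x^(11/9)


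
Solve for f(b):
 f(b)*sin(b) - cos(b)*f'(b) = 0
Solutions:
 f(b) = C1/cos(b)


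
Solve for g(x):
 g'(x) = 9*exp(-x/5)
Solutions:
 g(x) = C1 - 45*exp(-x/5)


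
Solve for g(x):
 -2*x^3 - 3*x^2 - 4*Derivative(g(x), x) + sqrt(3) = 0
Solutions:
 g(x) = C1 - x^4/8 - x^3/4 + sqrt(3)*x/4


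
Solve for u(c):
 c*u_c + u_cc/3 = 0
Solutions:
 u(c) = C1 + C2*erf(sqrt(6)*c/2)


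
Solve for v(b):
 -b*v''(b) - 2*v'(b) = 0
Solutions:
 v(b) = C1 + C2/b


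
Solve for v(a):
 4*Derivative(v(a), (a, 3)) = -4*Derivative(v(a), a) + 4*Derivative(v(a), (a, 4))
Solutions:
 v(a) = C1 + C2*exp(a*(-2^(2/3)*(3*sqrt(93) + 29)^(1/3) - 2*2^(1/3)/(3*sqrt(93) + 29)^(1/3) + 4)/12)*sin(2^(1/3)*sqrt(3)*a*(-2^(1/3)*(3*sqrt(93) + 29)^(1/3) + 2/(3*sqrt(93) + 29)^(1/3))/12) + C3*exp(a*(-2^(2/3)*(3*sqrt(93) + 29)^(1/3) - 2*2^(1/3)/(3*sqrt(93) + 29)^(1/3) + 4)/12)*cos(2^(1/3)*sqrt(3)*a*(-2^(1/3)*(3*sqrt(93) + 29)^(1/3) + 2/(3*sqrt(93) + 29)^(1/3))/12) + C4*exp(a*(2*2^(1/3)/(3*sqrt(93) + 29)^(1/3) + 2 + 2^(2/3)*(3*sqrt(93) + 29)^(1/3))/6)


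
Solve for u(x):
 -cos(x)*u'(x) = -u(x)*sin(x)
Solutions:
 u(x) = C1/cos(x)


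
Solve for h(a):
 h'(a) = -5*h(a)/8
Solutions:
 h(a) = C1*exp(-5*a/8)


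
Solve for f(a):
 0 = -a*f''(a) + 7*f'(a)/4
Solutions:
 f(a) = C1 + C2*a^(11/4)


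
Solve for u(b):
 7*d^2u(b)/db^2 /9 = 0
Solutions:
 u(b) = C1 + C2*b


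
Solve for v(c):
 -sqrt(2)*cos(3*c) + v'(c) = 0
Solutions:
 v(c) = C1 + sqrt(2)*sin(3*c)/3


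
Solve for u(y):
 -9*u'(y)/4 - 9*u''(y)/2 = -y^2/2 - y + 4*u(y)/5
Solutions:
 u(y) = 5*y^2/8 - 145*y/64 + (C1*sin(sqrt(415)*y/60) + C2*cos(sqrt(415)*y/60))*exp(-y/4) - 675/1024


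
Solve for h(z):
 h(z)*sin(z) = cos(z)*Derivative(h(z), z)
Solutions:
 h(z) = C1/cos(z)


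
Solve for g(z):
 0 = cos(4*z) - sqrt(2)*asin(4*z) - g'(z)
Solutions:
 g(z) = C1 - sqrt(2)*(z*asin(4*z) + sqrt(1 - 16*z^2)/4) + sin(4*z)/4


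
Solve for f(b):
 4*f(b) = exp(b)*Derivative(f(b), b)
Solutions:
 f(b) = C1*exp(-4*exp(-b))


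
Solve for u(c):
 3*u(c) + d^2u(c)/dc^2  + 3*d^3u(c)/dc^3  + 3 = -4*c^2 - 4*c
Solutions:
 u(c) = C1*exp(c*(-4 + 2*2^(1/3)/(27*sqrt(733) + 731)^(1/3) + 2^(2/3)*(27*sqrt(733) + 731)^(1/3))/36)*sin(2^(1/3)*sqrt(3)*c*(-2^(1/3)*(27*sqrt(733) + 731)^(1/3) + 2/(27*sqrt(733) + 731)^(1/3))/36) + C2*exp(c*(-4 + 2*2^(1/3)/(27*sqrt(733) + 731)^(1/3) + 2^(2/3)*(27*sqrt(733) + 731)^(1/3))/36)*cos(2^(1/3)*sqrt(3)*c*(-2^(1/3)*(27*sqrt(733) + 731)^(1/3) + 2/(27*sqrt(733) + 731)^(1/3))/36) + C3*exp(-c*(2*2^(1/3)/(27*sqrt(733) + 731)^(1/3) + 2 + 2^(2/3)*(27*sqrt(733) + 731)^(1/3))/18) - 4*c^2/3 - 4*c/3 - 1/9


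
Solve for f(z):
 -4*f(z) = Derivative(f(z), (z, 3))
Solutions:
 f(z) = C3*exp(-2^(2/3)*z) + (C1*sin(2^(2/3)*sqrt(3)*z/2) + C2*cos(2^(2/3)*sqrt(3)*z/2))*exp(2^(2/3)*z/2)


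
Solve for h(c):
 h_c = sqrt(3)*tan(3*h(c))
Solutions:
 h(c) = -asin(C1*exp(3*sqrt(3)*c))/3 + pi/3
 h(c) = asin(C1*exp(3*sqrt(3)*c))/3


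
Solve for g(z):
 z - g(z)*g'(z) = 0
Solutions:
 g(z) = -sqrt(C1 + z^2)
 g(z) = sqrt(C1 + z^2)


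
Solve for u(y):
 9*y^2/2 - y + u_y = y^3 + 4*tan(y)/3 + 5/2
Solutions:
 u(y) = C1 + y^4/4 - 3*y^3/2 + y^2/2 + 5*y/2 - 4*log(cos(y))/3


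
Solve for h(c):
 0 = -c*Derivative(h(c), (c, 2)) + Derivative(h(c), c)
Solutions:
 h(c) = C1 + C2*c^2


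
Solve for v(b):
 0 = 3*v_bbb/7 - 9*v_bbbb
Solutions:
 v(b) = C1 + C2*b + C3*b^2 + C4*exp(b/21)


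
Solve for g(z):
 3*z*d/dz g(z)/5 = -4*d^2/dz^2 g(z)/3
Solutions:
 g(z) = C1 + C2*erf(3*sqrt(10)*z/20)


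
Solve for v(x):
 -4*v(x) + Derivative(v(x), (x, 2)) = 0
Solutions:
 v(x) = C1*exp(-2*x) + C2*exp(2*x)


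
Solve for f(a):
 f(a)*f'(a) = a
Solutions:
 f(a) = -sqrt(C1 + a^2)
 f(a) = sqrt(C1 + a^2)


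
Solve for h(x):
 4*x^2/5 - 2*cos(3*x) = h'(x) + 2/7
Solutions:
 h(x) = C1 + 4*x^3/15 - 2*x/7 - 2*sin(3*x)/3


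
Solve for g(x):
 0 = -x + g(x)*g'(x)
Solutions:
 g(x) = -sqrt(C1 + x^2)
 g(x) = sqrt(C1 + x^2)


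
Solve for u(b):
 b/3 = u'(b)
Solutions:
 u(b) = C1 + b^2/6


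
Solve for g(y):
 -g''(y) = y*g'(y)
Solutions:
 g(y) = C1 + C2*erf(sqrt(2)*y/2)


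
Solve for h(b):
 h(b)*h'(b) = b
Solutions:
 h(b) = -sqrt(C1 + b^2)
 h(b) = sqrt(C1 + b^2)


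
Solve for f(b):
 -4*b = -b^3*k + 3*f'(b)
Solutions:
 f(b) = C1 + b^4*k/12 - 2*b^2/3


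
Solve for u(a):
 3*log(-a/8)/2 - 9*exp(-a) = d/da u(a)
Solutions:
 u(a) = C1 + 3*a*log(-a)/2 + 3*a*(-3*log(2) - 1)/2 + 9*exp(-a)


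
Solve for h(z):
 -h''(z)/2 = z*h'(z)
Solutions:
 h(z) = C1 + C2*erf(z)


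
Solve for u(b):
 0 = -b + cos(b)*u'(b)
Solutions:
 u(b) = C1 + Integral(b/cos(b), b)
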